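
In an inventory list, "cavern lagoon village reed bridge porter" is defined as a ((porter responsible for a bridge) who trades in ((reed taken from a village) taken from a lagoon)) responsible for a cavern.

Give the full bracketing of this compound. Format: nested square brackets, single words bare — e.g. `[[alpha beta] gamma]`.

Whole compound: head "porter" (specifically "lagoon village reed bridge porter"), modifier "cavern".
Inside "lagoon village reed bridge porter": head "porter" (specifically "bridge porter"), modifier "lagoon village reed".
Inside "lagoon village reed": head "reed" (specifically "village reed"), modifier "lagoon".
Inside "village reed": head "reed", modifier "village".
Inside "bridge porter": head "porter", modifier "bridge".
Assembled: [cavern [[lagoon [village reed]] [bridge porter]]].

[cavern [[lagoon [village reed]] [bridge porter]]]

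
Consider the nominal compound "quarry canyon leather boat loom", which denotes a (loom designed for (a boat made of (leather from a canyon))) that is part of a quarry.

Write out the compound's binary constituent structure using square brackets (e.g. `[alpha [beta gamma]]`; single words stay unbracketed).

At the top level: head "loom" (specifically "canyon leather boat loom"); modifier "quarry".
Within "canyon leather boat loom", the head is "loom" and the modifier is "canyon leather boat".
Within "canyon leather boat", the head is "boat" and the modifier is "canyon leather".
Within "canyon leather", the head is "leather" and the modifier is "canyon".
Putting it together: [quarry [[[canyon leather] boat] loom]].

[quarry [[[canyon leather] boat] loom]]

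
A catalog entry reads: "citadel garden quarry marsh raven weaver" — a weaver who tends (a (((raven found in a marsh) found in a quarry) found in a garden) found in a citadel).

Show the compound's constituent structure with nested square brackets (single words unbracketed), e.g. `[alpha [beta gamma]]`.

[[citadel [garden [quarry [marsh raven]]]] weaver]

At the top level: head "weaver"; modifier "citadel garden quarry marsh raven".
Inside "citadel garden quarry marsh raven": head "raven" (specifically "garden quarry marsh raven"), modifier "citadel".
Inside "garden quarry marsh raven": head "raven" (specifically "quarry marsh raven"), modifier "garden".
Inside "quarry marsh raven": head "raven" (specifically "marsh raven"), modifier "quarry".
Inside "marsh raven": head "raven", modifier "marsh".
Assembled: [[citadel [garden [quarry [marsh raven]]]] weaver].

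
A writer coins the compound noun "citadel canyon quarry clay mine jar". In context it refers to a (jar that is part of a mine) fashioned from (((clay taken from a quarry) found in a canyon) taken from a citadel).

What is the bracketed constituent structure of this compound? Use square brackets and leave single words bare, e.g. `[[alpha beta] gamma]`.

[[citadel [canyon [quarry clay]]] [mine jar]]

Overall it is a kind of jar (specifically "mine jar"); the modifier is "citadel canyon quarry clay".
Inside "citadel canyon quarry clay": head "clay" (specifically "canyon quarry clay"), modifier "citadel".
Inside "canyon quarry clay": head "clay" (specifically "quarry clay"), modifier "canyon".
Inside "quarry clay": head "clay", modifier "quarry".
Inside "mine jar": head "jar", modifier "mine".
So the structure is [[citadel [canyon [quarry clay]]] [mine jar]].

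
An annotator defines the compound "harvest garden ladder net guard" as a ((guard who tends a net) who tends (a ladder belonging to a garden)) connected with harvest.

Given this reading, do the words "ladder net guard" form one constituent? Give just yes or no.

no

The top-level split is [harvest] [garden ladder net guard]; the full structure is [harvest [[garden ladder] [net guard]]].
"ladder net guard" straddles a constituent boundary, so it is not a single unit.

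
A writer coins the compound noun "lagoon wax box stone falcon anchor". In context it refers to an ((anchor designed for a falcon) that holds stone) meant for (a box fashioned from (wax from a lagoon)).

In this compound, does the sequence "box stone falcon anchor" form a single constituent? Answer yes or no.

no

The top-level split is [lagoon wax box] [stone falcon anchor]; the full structure is [[[lagoon wax] box] [stone [falcon anchor]]].
"box stone falcon anchor" straddles a constituent boundary, so it is not a single unit.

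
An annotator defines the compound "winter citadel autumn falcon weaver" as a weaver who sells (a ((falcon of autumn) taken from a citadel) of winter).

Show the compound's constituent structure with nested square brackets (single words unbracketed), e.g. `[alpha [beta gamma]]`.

Overall it is a kind of weaver; the modifier is "winter citadel autumn falcon".
"winter citadel autumn falcon" → head "falcon" (specifically "citadel autumn falcon"), modifier "winter".
"citadel autumn falcon" → head "falcon" (specifically "autumn falcon"), modifier "citadel".
"autumn falcon" → head "falcon", modifier "autumn".
Putting it together: [[winter [citadel [autumn falcon]]] weaver].

[[winter [citadel [autumn falcon]]] weaver]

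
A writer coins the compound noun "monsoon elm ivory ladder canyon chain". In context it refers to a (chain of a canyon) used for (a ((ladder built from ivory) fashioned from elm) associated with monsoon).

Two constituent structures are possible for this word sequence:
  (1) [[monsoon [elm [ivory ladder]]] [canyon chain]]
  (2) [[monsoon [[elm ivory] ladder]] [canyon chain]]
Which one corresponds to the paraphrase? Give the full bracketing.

[[monsoon [elm [ivory ladder]]] [canyon chain]]

The paraphrase's head is the "chain" part ("canyon chain"); its modifier is "monsoon elm ivory ladder".
That top-level split, carried through the inner groups, gives [[monsoon [elm [ivory ladder]]] [canyon chain]].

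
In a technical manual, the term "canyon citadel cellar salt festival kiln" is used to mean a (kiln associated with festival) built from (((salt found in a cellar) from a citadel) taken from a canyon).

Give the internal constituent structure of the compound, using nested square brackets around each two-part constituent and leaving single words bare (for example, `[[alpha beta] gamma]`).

The outermost head in the paraphrase is "kiln" (specifically "festival kiln"), modified by "canyon citadel cellar salt".
"canyon citadel cellar salt" → head "salt" (specifically "citadel cellar salt"), modifier "canyon".
"citadel cellar salt" → head "salt" (specifically "cellar salt"), modifier "citadel".
"cellar salt" → head "salt", modifier "cellar".
"festival kiln" → head "kiln", modifier "festival".
Putting it together: [[canyon [citadel [cellar salt]]] [festival kiln]].

[[canyon [citadel [cellar salt]]] [festival kiln]]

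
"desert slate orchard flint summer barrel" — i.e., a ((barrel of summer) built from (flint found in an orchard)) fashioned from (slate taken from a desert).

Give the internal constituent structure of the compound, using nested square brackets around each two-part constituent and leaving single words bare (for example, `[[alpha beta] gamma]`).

[[desert slate] [[orchard flint] [summer barrel]]]

Whole compound: head "barrel" (specifically "orchard flint summer barrel"), modifier "desert slate".
Within "desert slate", the head is "slate" and the modifier is "desert".
Within "orchard flint summer barrel", the head is "barrel" (specifically "summer barrel") and the modifier is "orchard flint".
Within "orchard flint", the head is "flint" and the modifier is "orchard".
Within "summer barrel", the head is "barrel" and the modifier is "summer".
Putting it together: [[desert slate] [[orchard flint] [summer barrel]]].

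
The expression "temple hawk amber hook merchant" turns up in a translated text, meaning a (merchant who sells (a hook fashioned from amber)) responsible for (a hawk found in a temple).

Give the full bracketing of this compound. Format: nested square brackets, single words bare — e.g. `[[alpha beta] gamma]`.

The outermost head in the paraphrase is "merchant" (specifically "amber hook merchant"), modified by "temple hawk".
"temple hawk" → head "hawk", modifier "temple".
"amber hook merchant" → head "merchant", modifier "amber hook".
"amber hook" → head "hook", modifier "amber".
So the structure is [[temple hawk] [[amber hook] merchant]].

[[temple hawk] [[amber hook] merchant]]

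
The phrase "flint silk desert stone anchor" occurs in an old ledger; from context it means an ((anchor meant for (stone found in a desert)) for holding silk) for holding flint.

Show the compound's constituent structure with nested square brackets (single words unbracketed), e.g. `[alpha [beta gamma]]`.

[flint [silk [[desert stone] anchor]]]

The outermost head in the paraphrase is "anchor" (specifically "silk desert stone anchor"), modified by "flint".
"silk desert stone anchor" → head "anchor" (specifically "desert stone anchor"), modifier "silk".
"desert stone anchor" → head "anchor", modifier "desert stone".
"desert stone" → head "stone", modifier "desert".
Putting it together: [flint [silk [[desert stone] anchor]]].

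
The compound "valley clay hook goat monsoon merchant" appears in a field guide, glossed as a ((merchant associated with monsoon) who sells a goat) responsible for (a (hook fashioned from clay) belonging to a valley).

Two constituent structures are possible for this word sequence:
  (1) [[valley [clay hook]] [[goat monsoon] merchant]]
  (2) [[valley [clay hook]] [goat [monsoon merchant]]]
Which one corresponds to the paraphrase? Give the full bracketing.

The paraphrase's head is the "merchant" part ("goat monsoon merchant"); its modifier is "valley clay hook".
That top-level split, carried through the inner groups, gives [[valley [clay hook]] [goat [monsoon merchant]]].

[[valley [clay hook]] [goat [monsoon merchant]]]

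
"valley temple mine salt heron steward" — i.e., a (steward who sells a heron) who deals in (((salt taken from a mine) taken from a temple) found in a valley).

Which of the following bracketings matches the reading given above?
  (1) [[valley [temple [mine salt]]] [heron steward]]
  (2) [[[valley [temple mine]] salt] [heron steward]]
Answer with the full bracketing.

[[valley [temple [mine salt]]] [heron steward]]

The paraphrase's head is the "steward" part ("heron steward"); its modifier is "valley temple mine salt".
That top-level split, carried through the inner groups, gives [[valley [temple [mine salt]]] [heron steward]].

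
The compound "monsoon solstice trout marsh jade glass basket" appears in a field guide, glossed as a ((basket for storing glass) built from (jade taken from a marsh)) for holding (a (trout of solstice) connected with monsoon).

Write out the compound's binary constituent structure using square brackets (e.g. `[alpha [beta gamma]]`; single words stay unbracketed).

The outermost head in the paraphrase is "basket" (specifically "marsh jade glass basket"), modified by "monsoon solstice trout".
"monsoon solstice trout" → head "trout" (specifically "solstice trout"), modifier "monsoon".
"solstice trout" → head "trout", modifier "solstice".
"marsh jade glass basket" → head "basket" (specifically "glass basket"), modifier "marsh jade".
"marsh jade" → head "jade", modifier "marsh".
"glass basket" → head "basket", modifier "glass".
Putting it together: [[monsoon [solstice trout]] [[marsh jade] [glass basket]]].

[[monsoon [solstice trout]] [[marsh jade] [glass basket]]]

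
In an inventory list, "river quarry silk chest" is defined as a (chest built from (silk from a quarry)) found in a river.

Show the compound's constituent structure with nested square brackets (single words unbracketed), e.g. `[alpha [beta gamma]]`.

[river [[quarry silk] chest]]

The outermost head in the paraphrase is "chest" (specifically "quarry silk chest"), modified by "river".
"quarry silk chest" → head "chest", modifier "quarry silk".
"quarry silk" → head "silk", modifier "quarry".
So the structure is [river [[quarry silk] chest]].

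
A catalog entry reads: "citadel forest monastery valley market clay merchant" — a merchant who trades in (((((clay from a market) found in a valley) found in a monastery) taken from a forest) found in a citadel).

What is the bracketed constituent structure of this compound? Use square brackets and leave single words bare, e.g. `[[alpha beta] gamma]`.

At the top level: head "merchant"; modifier "citadel forest monastery valley market clay".
Inside "citadel forest monastery valley market clay": head "clay" (specifically "forest monastery valley market clay"), modifier "citadel".
Inside "forest monastery valley market clay": head "clay" (specifically "monastery valley market clay"), modifier "forest".
Inside "monastery valley market clay": head "clay" (specifically "valley market clay"), modifier "monastery".
Inside "valley market clay": head "clay" (specifically "market clay"), modifier "valley".
Inside "market clay": head "clay", modifier "market".
So the structure is [[citadel [forest [monastery [valley [market clay]]]]] merchant].

[[citadel [forest [monastery [valley [market clay]]]]] merchant]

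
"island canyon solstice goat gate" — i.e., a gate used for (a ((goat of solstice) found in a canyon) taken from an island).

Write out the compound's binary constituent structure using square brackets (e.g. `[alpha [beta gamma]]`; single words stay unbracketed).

[[island [canyon [solstice goat]]] gate]

The outermost head in the paraphrase is "gate", modified by "island canyon solstice goat".
Inside "island canyon solstice goat": head "goat" (specifically "canyon solstice goat"), modifier "island".
Inside "canyon solstice goat": head "goat" (specifically "solstice goat"), modifier "canyon".
Inside "solstice goat": head "goat", modifier "solstice".
Assembled: [[island [canyon [solstice goat]]] gate].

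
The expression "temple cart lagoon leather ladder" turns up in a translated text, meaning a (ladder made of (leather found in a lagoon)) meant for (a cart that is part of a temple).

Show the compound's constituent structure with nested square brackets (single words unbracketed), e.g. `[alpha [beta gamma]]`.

Overall it is a kind of ladder (specifically "lagoon leather ladder"); the modifier is "temple cart".
Within "temple cart", the head is "cart" and the modifier is "temple".
Within "lagoon leather ladder", the head is "ladder" and the modifier is "lagoon leather".
Within "lagoon leather", the head is "leather" and the modifier is "lagoon".
So the structure is [[temple cart] [[lagoon leather] ladder]].

[[temple cart] [[lagoon leather] ladder]]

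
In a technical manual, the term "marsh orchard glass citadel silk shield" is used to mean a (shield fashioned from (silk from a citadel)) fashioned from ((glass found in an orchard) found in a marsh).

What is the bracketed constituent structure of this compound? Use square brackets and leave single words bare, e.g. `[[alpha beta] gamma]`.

[[marsh [orchard glass]] [[citadel silk] shield]]

Overall it is a kind of shield (specifically "citadel silk shield"); the modifier is "marsh orchard glass".
Within "marsh orchard glass", the head is "glass" (specifically "orchard glass") and the modifier is "marsh".
Within "orchard glass", the head is "glass" and the modifier is "orchard".
Within "citadel silk shield", the head is "shield" and the modifier is "citadel silk".
Within "citadel silk", the head is "silk" and the modifier is "citadel".
So the structure is [[marsh [orchard glass]] [[citadel silk] shield]].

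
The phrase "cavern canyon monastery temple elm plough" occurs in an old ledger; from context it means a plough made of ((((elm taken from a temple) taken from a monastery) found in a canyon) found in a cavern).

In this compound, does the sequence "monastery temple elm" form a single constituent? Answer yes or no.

yes

The paraphrase groups the words so that "monastery temple elm" is one unit: it corresponds to a single parenthesized sub-phrase.
The full structure is [[cavern [canyon [monastery [temple elm]]]] plough], in which [monastery temple elm] is a constituent.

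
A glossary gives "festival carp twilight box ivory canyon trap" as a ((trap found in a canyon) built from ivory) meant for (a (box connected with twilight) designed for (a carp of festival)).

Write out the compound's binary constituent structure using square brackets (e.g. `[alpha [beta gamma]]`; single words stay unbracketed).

The outermost head in the paraphrase is "trap" (specifically "ivory canyon trap"), modified by "festival carp twilight box".
Within "festival carp twilight box", the head is "box" (specifically "twilight box") and the modifier is "festival carp".
Within "festival carp", the head is "carp" and the modifier is "festival".
Within "twilight box", the head is "box" and the modifier is "twilight".
Within "ivory canyon trap", the head is "trap" (specifically "canyon trap") and the modifier is "ivory".
Within "canyon trap", the head is "trap" and the modifier is "canyon".
So the structure is [[[festival carp] [twilight box]] [ivory [canyon trap]]].

[[[festival carp] [twilight box]] [ivory [canyon trap]]]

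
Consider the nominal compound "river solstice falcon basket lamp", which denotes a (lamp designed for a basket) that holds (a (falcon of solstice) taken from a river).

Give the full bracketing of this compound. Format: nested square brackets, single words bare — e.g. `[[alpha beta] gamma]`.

[[river [solstice falcon]] [basket lamp]]

Overall it is a kind of lamp (specifically "basket lamp"); the modifier is "river solstice falcon".
"river solstice falcon" → head "falcon" (specifically "solstice falcon"), modifier "river".
"solstice falcon" → head "falcon", modifier "solstice".
"basket lamp" → head "lamp", modifier "basket".
Assembled: [[river [solstice falcon]] [basket lamp]].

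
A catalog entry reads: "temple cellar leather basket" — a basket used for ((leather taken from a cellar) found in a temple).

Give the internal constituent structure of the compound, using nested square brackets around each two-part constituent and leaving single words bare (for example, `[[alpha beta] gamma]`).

At the top level: head "basket"; modifier "temple cellar leather".
Within "temple cellar leather", the head is "leather" (specifically "cellar leather") and the modifier is "temple".
Within "cellar leather", the head is "leather" and the modifier is "cellar".
Putting it together: [[temple [cellar leather]] basket].

[[temple [cellar leather]] basket]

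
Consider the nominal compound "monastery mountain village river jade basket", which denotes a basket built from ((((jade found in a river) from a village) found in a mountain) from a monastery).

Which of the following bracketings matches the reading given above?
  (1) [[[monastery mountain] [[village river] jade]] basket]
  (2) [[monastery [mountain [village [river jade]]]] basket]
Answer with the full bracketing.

[[monastery [mountain [village [river jade]]]] basket]

The paraphrase's head is the "basket" part ("basket"); its modifier is "monastery mountain village river jade".
That top-level split, carried through the inner groups, gives [[monastery [mountain [village [river jade]]]] basket].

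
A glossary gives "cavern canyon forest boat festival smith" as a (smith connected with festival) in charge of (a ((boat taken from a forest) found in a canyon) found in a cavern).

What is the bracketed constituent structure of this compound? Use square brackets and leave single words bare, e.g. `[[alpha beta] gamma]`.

[[cavern [canyon [forest boat]]] [festival smith]]

At the top level: head "smith" (specifically "festival smith"); modifier "cavern canyon forest boat".
Inside "cavern canyon forest boat": head "boat" (specifically "canyon forest boat"), modifier "cavern".
Inside "canyon forest boat": head "boat" (specifically "forest boat"), modifier "canyon".
Inside "forest boat": head "boat", modifier "forest".
Inside "festival smith": head "smith", modifier "festival".
So the structure is [[cavern [canyon [forest boat]]] [festival smith]].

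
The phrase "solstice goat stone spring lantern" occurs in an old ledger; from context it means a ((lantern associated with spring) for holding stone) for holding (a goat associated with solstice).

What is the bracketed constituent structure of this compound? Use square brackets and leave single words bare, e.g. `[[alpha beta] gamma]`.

[[solstice goat] [stone [spring lantern]]]

Overall it is a kind of lantern (specifically "stone spring lantern"); the modifier is "solstice goat".
"solstice goat" → head "goat", modifier "solstice".
"stone spring lantern" → head "lantern" (specifically "spring lantern"), modifier "stone".
"spring lantern" → head "lantern", modifier "spring".
Assembled: [[solstice goat] [stone [spring lantern]]].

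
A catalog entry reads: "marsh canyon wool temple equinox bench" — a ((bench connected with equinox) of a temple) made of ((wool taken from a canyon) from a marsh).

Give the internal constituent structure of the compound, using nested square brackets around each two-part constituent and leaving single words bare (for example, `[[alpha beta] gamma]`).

At the top level: head "bench" (specifically "temple equinox bench"); modifier "marsh canyon wool".
"marsh canyon wool" → head "wool" (specifically "canyon wool"), modifier "marsh".
"canyon wool" → head "wool", modifier "canyon".
"temple equinox bench" → head "bench" (specifically "equinox bench"), modifier "temple".
"equinox bench" → head "bench", modifier "equinox".
Putting it together: [[marsh [canyon wool]] [temple [equinox bench]]].

[[marsh [canyon wool]] [temple [equinox bench]]]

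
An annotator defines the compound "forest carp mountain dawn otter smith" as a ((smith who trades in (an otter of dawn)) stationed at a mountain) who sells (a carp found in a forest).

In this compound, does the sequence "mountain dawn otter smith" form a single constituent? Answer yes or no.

The paraphrase groups the words so that "mountain dawn otter smith" is one unit: it corresponds to a single parenthesized sub-phrase.
The full structure is [[forest carp] [mountain [[dawn otter] smith]]], in which [mountain dawn otter smith] is a constituent.

yes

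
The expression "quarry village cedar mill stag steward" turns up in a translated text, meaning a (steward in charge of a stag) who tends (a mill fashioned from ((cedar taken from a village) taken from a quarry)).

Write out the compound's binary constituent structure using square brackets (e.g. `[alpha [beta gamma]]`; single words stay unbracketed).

At the top level: head "steward" (specifically "stag steward"); modifier "quarry village cedar mill".
Within "quarry village cedar mill", the head is "mill" and the modifier is "quarry village cedar".
Within "quarry village cedar", the head is "cedar" (specifically "village cedar") and the modifier is "quarry".
Within "village cedar", the head is "cedar" and the modifier is "village".
Within "stag steward", the head is "steward" and the modifier is "stag".
Putting it together: [[[quarry [village cedar]] mill] [stag steward]].

[[[quarry [village cedar]] mill] [stag steward]]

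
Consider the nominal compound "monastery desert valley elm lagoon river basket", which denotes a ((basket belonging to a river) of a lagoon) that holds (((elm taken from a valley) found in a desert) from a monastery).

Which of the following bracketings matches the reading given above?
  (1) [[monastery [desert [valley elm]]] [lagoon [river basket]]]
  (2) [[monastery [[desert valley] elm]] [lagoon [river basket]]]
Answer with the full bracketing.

The paraphrase's head is the "basket" part ("lagoon river basket"); its modifier is "monastery desert valley elm".
That top-level split, carried through the inner groups, gives [[monastery [desert [valley elm]]] [lagoon [river basket]]].

[[monastery [desert [valley elm]]] [lagoon [river basket]]]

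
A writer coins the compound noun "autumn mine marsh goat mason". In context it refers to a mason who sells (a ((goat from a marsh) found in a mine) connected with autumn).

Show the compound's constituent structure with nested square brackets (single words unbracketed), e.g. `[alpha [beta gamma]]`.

[[autumn [mine [marsh goat]]] mason]

At the top level: head "mason"; modifier "autumn mine marsh goat".
Inside "autumn mine marsh goat": head "goat" (specifically "mine marsh goat"), modifier "autumn".
Inside "mine marsh goat": head "goat" (specifically "marsh goat"), modifier "mine".
Inside "marsh goat": head "goat", modifier "marsh".
So the structure is [[autumn [mine [marsh goat]]] mason].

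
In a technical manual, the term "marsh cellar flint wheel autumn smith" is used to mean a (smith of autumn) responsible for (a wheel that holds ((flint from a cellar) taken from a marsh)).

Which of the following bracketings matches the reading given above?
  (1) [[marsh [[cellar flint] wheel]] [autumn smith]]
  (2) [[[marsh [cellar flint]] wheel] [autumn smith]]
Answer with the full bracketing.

The paraphrase's head is the "smith" part ("autumn smith"); its modifier is "marsh cellar flint wheel".
That top-level split, carried through the inner groups, gives [[[marsh [cellar flint]] wheel] [autumn smith]].

[[[marsh [cellar flint]] wheel] [autumn smith]]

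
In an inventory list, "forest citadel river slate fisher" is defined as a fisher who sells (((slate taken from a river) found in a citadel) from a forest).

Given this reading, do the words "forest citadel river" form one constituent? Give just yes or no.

no

The top-level split is [forest citadel river slate] [fisher]; the full structure is [[forest [citadel [river slate]]] fisher].
"forest citadel river" straddles a constituent boundary, so it is not a single unit.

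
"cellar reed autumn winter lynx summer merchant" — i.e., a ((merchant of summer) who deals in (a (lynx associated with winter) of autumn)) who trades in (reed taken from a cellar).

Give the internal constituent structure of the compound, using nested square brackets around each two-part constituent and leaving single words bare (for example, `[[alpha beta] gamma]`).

Whole compound: head "merchant" (specifically "autumn winter lynx summer merchant"), modifier "cellar reed".
Inside "cellar reed": head "reed", modifier "cellar".
Inside "autumn winter lynx summer merchant": head "merchant" (specifically "summer merchant"), modifier "autumn winter lynx".
Inside "autumn winter lynx": head "lynx" (specifically "winter lynx"), modifier "autumn".
Inside "winter lynx": head "lynx", modifier "winter".
Inside "summer merchant": head "merchant", modifier "summer".
Putting it together: [[cellar reed] [[autumn [winter lynx]] [summer merchant]]].

[[cellar reed] [[autumn [winter lynx]] [summer merchant]]]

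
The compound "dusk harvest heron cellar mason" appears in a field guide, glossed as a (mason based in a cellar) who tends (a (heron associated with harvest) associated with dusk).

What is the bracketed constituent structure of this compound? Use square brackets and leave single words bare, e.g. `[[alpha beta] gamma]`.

[[dusk [harvest heron]] [cellar mason]]

Whole compound: head "mason" (specifically "cellar mason"), modifier "dusk harvest heron".
Inside "dusk harvest heron": head "heron" (specifically "harvest heron"), modifier "dusk".
Inside "harvest heron": head "heron", modifier "harvest".
Inside "cellar mason": head "mason", modifier "cellar".
Assembled: [[dusk [harvest heron]] [cellar mason]].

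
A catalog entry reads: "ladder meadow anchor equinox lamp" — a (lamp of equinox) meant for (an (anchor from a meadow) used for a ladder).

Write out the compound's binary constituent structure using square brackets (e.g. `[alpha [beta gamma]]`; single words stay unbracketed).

[[ladder [meadow anchor]] [equinox lamp]]

Whole compound: head "lamp" (specifically "equinox lamp"), modifier "ladder meadow anchor".
"ladder meadow anchor" → head "anchor" (specifically "meadow anchor"), modifier "ladder".
"meadow anchor" → head "anchor", modifier "meadow".
"equinox lamp" → head "lamp", modifier "equinox".
Putting it together: [[ladder [meadow anchor]] [equinox lamp]].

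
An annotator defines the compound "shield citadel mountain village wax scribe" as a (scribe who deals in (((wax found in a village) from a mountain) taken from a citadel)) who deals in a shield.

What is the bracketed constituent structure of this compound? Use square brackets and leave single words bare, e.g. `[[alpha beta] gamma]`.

At the top level: head "scribe" (specifically "citadel mountain village wax scribe"); modifier "shield".
Within "citadel mountain village wax scribe", the head is "scribe" and the modifier is "citadel mountain village wax".
Within "citadel mountain village wax", the head is "wax" (specifically "mountain village wax") and the modifier is "citadel".
Within "mountain village wax", the head is "wax" (specifically "village wax") and the modifier is "mountain".
Within "village wax", the head is "wax" and the modifier is "village".
Putting it together: [shield [[citadel [mountain [village wax]]] scribe]].

[shield [[citadel [mountain [village wax]]] scribe]]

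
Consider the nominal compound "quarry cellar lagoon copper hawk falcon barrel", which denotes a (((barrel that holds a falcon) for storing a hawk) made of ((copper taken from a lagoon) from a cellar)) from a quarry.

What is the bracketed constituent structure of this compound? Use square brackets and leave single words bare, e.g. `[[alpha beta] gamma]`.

[quarry [[cellar [lagoon copper]] [hawk [falcon barrel]]]]

Overall it is a kind of barrel (specifically "cellar lagoon copper hawk falcon barrel"); the modifier is "quarry".
Within "cellar lagoon copper hawk falcon barrel", the head is "barrel" (specifically "hawk falcon barrel") and the modifier is "cellar lagoon copper".
Within "cellar lagoon copper", the head is "copper" (specifically "lagoon copper") and the modifier is "cellar".
Within "lagoon copper", the head is "copper" and the modifier is "lagoon".
Within "hawk falcon barrel", the head is "barrel" (specifically "falcon barrel") and the modifier is "hawk".
Within "falcon barrel", the head is "barrel" and the modifier is "falcon".
So the structure is [quarry [[cellar [lagoon copper]] [hawk [falcon barrel]]]].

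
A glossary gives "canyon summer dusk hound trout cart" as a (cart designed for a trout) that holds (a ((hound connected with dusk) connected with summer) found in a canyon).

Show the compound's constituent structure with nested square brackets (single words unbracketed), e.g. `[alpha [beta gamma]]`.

Whole compound: head "cart" (specifically "trout cart"), modifier "canyon summer dusk hound".
Within "canyon summer dusk hound", the head is "hound" (specifically "summer dusk hound") and the modifier is "canyon".
Within "summer dusk hound", the head is "hound" (specifically "dusk hound") and the modifier is "summer".
Within "dusk hound", the head is "hound" and the modifier is "dusk".
Within "trout cart", the head is "cart" and the modifier is "trout".
Putting it together: [[canyon [summer [dusk hound]]] [trout cart]].

[[canyon [summer [dusk hound]]] [trout cart]]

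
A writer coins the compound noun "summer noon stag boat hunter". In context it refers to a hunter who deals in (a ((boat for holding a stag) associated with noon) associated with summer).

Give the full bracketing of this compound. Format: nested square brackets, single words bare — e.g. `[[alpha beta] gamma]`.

[[summer [noon [stag boat]]] hunter]

The outermost head in the paraphrase is "hunter", modified by "summer noon stag boat".
"summer noon stag boat" → head "boat" (specifically "noon stag boat"), modifier "summer".
"noon stag boat" → head "boat" (specifically "stag boat"), modifier "noon".
"stag boat" → head "boat", modifier "stag".
So the structure is [[summer [noon [stag boat]]] hunter].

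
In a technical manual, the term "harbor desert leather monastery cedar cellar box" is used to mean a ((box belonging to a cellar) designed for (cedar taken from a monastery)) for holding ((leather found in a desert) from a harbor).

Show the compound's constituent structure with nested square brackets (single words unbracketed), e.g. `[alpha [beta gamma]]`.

The outermost head in the paraphrase is "box" (specifically "monastery cedar cellar box"), modified by "harbor desert leather".
"harbor desert leather" → head "leather" (specifically "desert leather"), modifier "harbor".
"desert leather" → head "leather", modifier "desert".
"monastery cedar cellar box" → head "box" (specifically "cellar box"), modifier "monastery cedar".
"monastery cedar" → head "cedar", modifier "monastery".
"cellar box" → head "box", modifier "cellar".
Assembled: [[harbor [desert leather]] [[monastery cedar] [cellar box]]].

[[harbor [desert leather]] [[monastery cedar] [cellar box]]]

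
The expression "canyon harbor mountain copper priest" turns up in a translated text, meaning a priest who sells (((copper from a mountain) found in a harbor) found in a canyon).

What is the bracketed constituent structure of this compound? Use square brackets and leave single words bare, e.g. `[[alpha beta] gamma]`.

Whole compound: head "priest", modifier "canyon harbor mountain copper".
"canyon harbor mountain copper" → head "copper" (specifically "harbor mountain copper"), modifier "canyon".
"harbor mountain copper" → head "copper" (specifically "mountain copper"), modifier "harbor".
"mountain copper" → head "copper", modifier "mountain".
So the structure is [[canyon [harbor [mountain copper]]] priest].

[[canyon [harbor [mountain copper]]] priest]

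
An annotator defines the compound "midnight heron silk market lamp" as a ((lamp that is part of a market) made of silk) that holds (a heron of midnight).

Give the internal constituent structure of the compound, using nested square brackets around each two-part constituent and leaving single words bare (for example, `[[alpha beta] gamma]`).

[[midnight heron] [silk [market lamp]]]

Overall it is a kind of lamp (specifically "silk market lamp"); the modifier is "midnight heron".
Within "midnight heron", the head is "heron" and the modifier is "midnight".
Within "silk market lamp", the head is "lamp" (specifically "market lamp") and the modifier is "silk".
Within "market lamp", the head is "lamp" and the modifier is "market".
Putting it together: [[midnight heron] [silk [market lamp]]].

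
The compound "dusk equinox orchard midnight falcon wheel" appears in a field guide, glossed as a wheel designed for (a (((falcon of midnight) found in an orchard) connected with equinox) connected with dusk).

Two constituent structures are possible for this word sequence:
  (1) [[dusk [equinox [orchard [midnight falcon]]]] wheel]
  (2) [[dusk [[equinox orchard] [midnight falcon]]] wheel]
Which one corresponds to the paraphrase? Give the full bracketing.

[[dusk [equinox [orchard [midnight falcon]]]] wheel]

The paraphrase's head is the "wheel" part ("wheel"); its modifier is "dusk equinox orchard midnight falcon".
That top-level split, carried through the inner groups, gives [[dusk [equinox [orchard [midnight falcon]]]] wheel].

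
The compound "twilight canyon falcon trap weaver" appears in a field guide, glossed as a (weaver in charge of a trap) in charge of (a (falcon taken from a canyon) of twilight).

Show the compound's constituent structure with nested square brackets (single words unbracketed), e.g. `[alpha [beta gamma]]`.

[[twilight [canyon falcon]] [trap weaver]]

The outermost head in the paraphrase is "weaver" (specifically "trap weaver"), modified by "twilight canyon falcon".
"twilight canyon falcon" → head "falcon" (specifically "canyon falcon"), modifier "twilight".
"canyon falcon" → head "falcon", modifier "canyon".
"trap weaver" → head "weaver", modifier "trap".
Assembled: [[twilight [canyon falcon]] [trap weaver]].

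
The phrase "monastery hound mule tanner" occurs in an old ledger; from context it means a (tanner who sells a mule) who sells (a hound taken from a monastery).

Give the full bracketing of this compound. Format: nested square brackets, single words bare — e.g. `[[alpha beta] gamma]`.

The outermost head in the paraphrase is "tanner" (specifically "mule tanner"), modified by "monastery hound".
Inside "monastery hound": head "hound", modifier "monastery".
Inside "mule tanner": head "tanner", modifier "mule".
Putting it together: [[monastery hound] [mule tanner]].

[[monastery hound] [mule tanner]]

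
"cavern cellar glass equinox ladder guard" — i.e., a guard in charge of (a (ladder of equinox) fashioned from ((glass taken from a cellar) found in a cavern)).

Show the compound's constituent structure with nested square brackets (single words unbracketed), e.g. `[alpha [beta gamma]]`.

[[[cavern [cellar glass]] [equinox ladder]] guard]

At the top level: head "guard"; modifier "cavern cellar glass equinox ladder".
Inside "cavern cellar glass equinox ladder": head "ladder" (specifically "equinox ladder"), modifier "cavern cellar glass".
Inside "cavern cellar glass": head "glass" (specifically "cellar glass"), modifier "cavern".
Inside "cellar glass": head "glass", modifier "cellar".
Inside "equinox ladder": head "ladder", modifier "equinox".
So the structure is [[[cavern [cellar glass]] [equinox ladder]] guard].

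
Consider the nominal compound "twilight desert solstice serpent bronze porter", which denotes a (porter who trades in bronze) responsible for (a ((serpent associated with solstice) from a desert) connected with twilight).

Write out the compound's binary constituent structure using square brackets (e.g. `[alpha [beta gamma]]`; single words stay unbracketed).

At the top level: head "porter" (specifically "bronze porter"); modifier "twilight desert solstice serpent".
"twilight desert solstice serpent" → head "serpent" (specifically "desert solstice serpent"), modifier "twilight".
"desert solstice serpent" → head "serpent" (specifically "solstice serpent"), modifier "desert".
"solstice serpent" → head "serpent", modifier "solstice".
"bronze porter" → head "porter", modifier "bronze".
So the structure is [[twilight [desert [solstice serpent]]] [bronze porter]].

[[twilight [desert [solstice serpent]]] [bronze porter]]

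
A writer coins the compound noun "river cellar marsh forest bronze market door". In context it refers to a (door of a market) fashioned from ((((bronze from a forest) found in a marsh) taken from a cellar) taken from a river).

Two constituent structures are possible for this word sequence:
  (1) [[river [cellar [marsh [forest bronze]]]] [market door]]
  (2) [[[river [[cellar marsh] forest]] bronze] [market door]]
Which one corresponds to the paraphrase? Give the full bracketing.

The paraphrase's head is the "door" part ("market door"); its modifier is "river cellar marsh forest bronze".
That top-level split, carried through the inner groups, gives [[river [cellar [marsh [forest bronze]]]] [market door]].

[[river [cellar [marsh [forest bronze]]]] [market door]]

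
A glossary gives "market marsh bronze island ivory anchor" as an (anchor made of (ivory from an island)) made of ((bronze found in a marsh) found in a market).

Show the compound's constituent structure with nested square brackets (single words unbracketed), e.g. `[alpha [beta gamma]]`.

The outermost head in the paraphrase is "anchor" (specifically "island ivory anchor"), modified by "market marsh bronze".
Inside "market marsh bronze": head "bronze" (specifically "marsh bronze"), modifier "market".
Inside "marsh bronze": head "bronze", modifier "marsh".
Inside "island ivory anchor": head "anchor", modifier "island ivory".
Inside "island ivory": head "ivory", modifier "island".
Assembled: [[market [marsh bronze]] [[island ivory] anchor]].

[[market [marsh bronze]] [[island ivory] anchor]]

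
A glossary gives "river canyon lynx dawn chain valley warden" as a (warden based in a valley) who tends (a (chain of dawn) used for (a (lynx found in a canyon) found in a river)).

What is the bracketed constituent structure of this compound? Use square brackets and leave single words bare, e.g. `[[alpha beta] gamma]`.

At the top level: head "warden" (specifically "valley warden"); modifier "river canyon lynx dawn chain".
Inside "river canyon lynx dawn chain": head "chain" (specifically "dawn chain"), modifier "river canyon lynx".
Inside "river canyon lynx": head "lynx" (specifically "canyon lynx"), modifier "river".
Inside "canyon lynx": head "lynx", modifier "canyon".
Inside "dawn chain": head "chain", modifier "dawn".
Inside "valley warden": head "warden", modifier "valley".
Putting it together: [[[river [canyon lynx]] [dawn chain]] [valley warden]].

[[[river [canyon lynx]] [dawn chain]] [valley warden]]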